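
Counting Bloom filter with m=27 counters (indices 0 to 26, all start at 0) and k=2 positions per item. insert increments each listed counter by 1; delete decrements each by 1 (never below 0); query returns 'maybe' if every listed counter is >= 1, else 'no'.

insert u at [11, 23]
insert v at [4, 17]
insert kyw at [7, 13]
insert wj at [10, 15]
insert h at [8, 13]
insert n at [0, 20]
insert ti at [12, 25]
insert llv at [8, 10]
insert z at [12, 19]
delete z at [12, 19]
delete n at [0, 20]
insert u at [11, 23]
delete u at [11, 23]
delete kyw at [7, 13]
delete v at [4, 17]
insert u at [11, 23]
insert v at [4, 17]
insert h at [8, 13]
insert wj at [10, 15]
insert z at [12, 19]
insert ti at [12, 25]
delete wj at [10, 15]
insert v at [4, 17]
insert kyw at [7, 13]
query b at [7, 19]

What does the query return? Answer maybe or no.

Answer: maybe

Derivation:
Step 1: insert u at [11, 23] -> counters=[0,0,0,0,0,0,0,0,0,0,0,1,0,0,0,0,0,0,0,0,0,0,0,1,0,0,0]
Step 2: insert v at [4, 17] -> counters=[0,0,0,0,1,0,0,0,0,0,0,1,0,0,0,0,0,1,0,0,0,0,0,1,0,0,0]
Step 3: insert kyw at [7, 13] -> counters=[0,0,0,0,1,0,0,1,0,0,0,1,0,1,0,0,0,1,0,0,0,0,0,1,0,0,0]
Step 4: insert wj at [10, 15] -> counters=[0,0,0,0,1,0,0,1,0,0,1,1,0,1,0,1,0,1,0,0,0,0,0,1,0,0,0]
Step 5: insert h at [8, 13] -> counters=[0,0,0,0,1,0,0,1,1,0,1,1,0,2,0,1,0,1,0,0,0,0,0,1,0,0,0]
Step 6: insert n at [0, 20] -> counters=[1,0,0,0,1,0,0,1,1,0,1,1,0,2,0,1,0,1,0,0,1,0,0,1,0,0,0]
Step 7: insert ti at [12, 25] -> counters=[1,0,0,0,1,0,0,1,1,0,1,1,1,2,0,1,0,1,0,0,1,0,0,1,0,1,0]
Step 8: insert llv at [8, 10] -> counters=[1,0,0,0,1,0,0,1,2,0,2,1,1,2,0,1,0,1,0,0,1,0,0,1,0,1,0]
Step 9: insert z at [12, 19] -> counters=[1,0,0,0,1,0,0,1,2,0,2,1,2,2,0,1,0,1,0,1,1,0,0,1,0,1,0]
Step 10: delete z at [12, 19] -> counters=[1,0,0,0,1,0,0,1,2,0,2,1,1,2,0,1,0,1,0,0,1,0,0,1,0,1,0]
Step 11: delete n at [0, 20] -> counters=[0,0,0,0,1,0,0,1,2,0,2,1,1,2,0,1,0,1,0,0,0,0,0,1,0,1,0]
Step 12: insert u at [11, 23] -> counters=[0,0,0,0,1,0,0,1,2,0,2,2,1,2,0,1,0,1,0,0,0,0,0,2,0,1,0]
Step 13: delete u at [11, 23] -> counters=[0,0,0,0,1,0,0,1,2,0,2,1,1,2,0,1,0,1,0,0,0,0,0,1,0,1,0]
Step 14: delete kyw at [7, 13] -> counters=[0,0,0,0,1,0,0,0,2,0,2,1,1,1,0,1,0,1,0,0,0,0,0,1,0,1,0]
Step 15: delete v at [4, 17] -> counters=[0,0,0,0,0,0,0,0,2,0,2,1,1,1,0,1,0,0,0,0,0,0,0,1,0,1,0]
Step 16: insert u at [11, 23] -> counters=[0,0,0,0,0,0,0,0,2,0,2,2,1,1,0,1,0,0,0,0,0,0,0,2,0,1,0]
Step 17: insert v at [4, 17] -> counters=[0,0,0,0,1,0,0,0,2,0,2,2,1,1,0,1,0,1,0,0,0,0,0,2,0,1,0]
Step 18: insert h at [8, 13] -> counters=[0,0,0,0,1,0,0,0,3,0,2,2,1,2,0,1,0,1,0,0,0,0,0,2,0,1,0]
Step 19: insert wj at [10, 15] -> counters=[0,0,0,0,1,0,0,0,3,0,3,2,1,2,0,2,0,1,0,0,0,0,0,2,0,1,0]
Step 20: insert z at [12, 19] -> counters=[0,0,0,0,1,0,0,0,3,0,3,2,2,2,0,2,0,1,0,1,0,0,0,2,0,1,0]
Step 21: insert ti at [12, 25] -> counters=[0,0,0,0,1,0,0,0,3,0,3,2,3,2,0,2,0,1,0,1,0,0,0,2,0,2,0]
Step 22: delete wj at [10, 15] -> counters=[0,0,0,0,1,0,0,0,3,0,2,2,3,2,0,1,0,1,0,1,0,0,0,2,0,2,0]
Step 23: insert v at [4, 17] -> counters=[0,0,0,0,2,0,0,0,3,0,2,2,3,2,0,1,0,2,0,1,0,0,0,2,0,2,0]
Step 24: insert kyw at [7, 13] -> counters=[0,0,0,0,2,0,0,1,3,0,2,2,3,3,0,1,0,2,0,1,0,0,0,2,0,2,0]
Query b: check counters[7]=1 counters[19]=1 -> maybe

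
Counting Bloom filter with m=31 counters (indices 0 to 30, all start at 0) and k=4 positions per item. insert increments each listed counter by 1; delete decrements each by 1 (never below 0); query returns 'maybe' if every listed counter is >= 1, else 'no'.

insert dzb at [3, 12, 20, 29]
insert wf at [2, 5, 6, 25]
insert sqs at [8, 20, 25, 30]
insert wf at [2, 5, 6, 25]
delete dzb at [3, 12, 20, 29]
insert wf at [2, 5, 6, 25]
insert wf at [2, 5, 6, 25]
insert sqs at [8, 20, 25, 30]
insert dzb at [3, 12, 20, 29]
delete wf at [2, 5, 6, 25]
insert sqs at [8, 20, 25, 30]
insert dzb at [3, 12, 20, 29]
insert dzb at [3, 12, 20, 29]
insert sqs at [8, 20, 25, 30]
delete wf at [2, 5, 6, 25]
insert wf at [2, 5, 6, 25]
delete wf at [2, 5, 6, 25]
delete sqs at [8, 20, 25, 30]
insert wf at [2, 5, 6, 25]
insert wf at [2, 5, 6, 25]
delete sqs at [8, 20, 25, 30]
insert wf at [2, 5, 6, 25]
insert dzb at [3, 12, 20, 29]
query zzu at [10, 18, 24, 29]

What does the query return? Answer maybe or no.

Step 1: insert dzb at [3, 12, 20, 29] -> counters=[0,0,0,1,0,0,0,0,0,0,0,0,1,0,0,0,0,0,0,0,1,0,0,0,0,0,0,0,0,1,0]
Step 2: insert wf at [2, 5, 6, 25] -> counters=[0,0,1,1,0,1,1,0,0,0,0,0,1,0,0,0,0,0,0,0,1,0,0,0,0,1,0,0,0,1,0]
Step 3: insert sqs at [8, 20, 25, 30] -> counters=[0,0,1,1,0,1,1,0,1,0,0,0,1,0,0,0,0,0,0,0,2,0,0,0,0,2,0,0,0,1,1]
Step 4: insert wf at [2, 5, 6, 25] -> counters=[0,0,2,1,0,2,2,0,1,0,0,0,1,0,0,0,0,0,0,0,2,0,0,0,0,3,0,0,0,1,1]
Step 5: delete dzb at [3, 12, 20, 29] -> counters=[0,0,2,0,0,2,2,0,1,0,0,0,0,0,0,0,0,0,0,0,1,0,0,0,0,3,0,0,0,0,1]
Step 6: insert wf at [2, 5, 6, 25] -> counters=[0,0,3,0,0,3,3,0,1,0,0,0,0,0,0,0,0,0,0,0,1,0,0,0,0,4,0,0,0,0,1]
Step 7: insert wf at [2, 5, 6, 25] -> counters=[0,0,4,0,0,4,4,0,1,0,0,0,0,0,0,0,0,0,0,0,1,0,0,0,0,5,0,0,0,0,1]
Step 8: insert sqs at [8, 20, 25, 30] -> counters=[0,0,4,0,0,4,4,0,2,0,0,0,0,0,0,0,0,0,0,0,2,0,0,0,0,6,0,0,0,0,2]
Step 9: insert dzb at [3, 12, 20, 29] -> counters=[0,0,4,1,0,4,4,0,2,0,0,0,1,0,0,0,0,0,0,0,3,0,0,0,0,6,0,0,0,1,2]
Step 10: delete wf at [2, 5, 6, 25] -> counters=[0,0,3,1,0,3,3,0,2,0,0,0,1,0,0,0,0,0,0,0,3,0,0,0,0,5,0,0,0,1,2]
Step 11: insert sqs at [8, 20, 25, 30] -> counters=[0,0,3,1,0,3,3,0,3,0,0,0,1,0,0,0,0,0,0,0,4,0,0,0,0,6,0,0,0,1,3]
Step 12: insert dzb at [3, 12, 20, 29] -> counters=[0,0,3,2,0,3,3,0,3,0,0,0,2,0,0,0,0,0,0,0,5,0,0,0,0,6,0,0,0,2,3]
Step 13: insert dzb at [3, 12, 20, 29] -> counters=[0,0,3,3,0,3,3,0,3,0,0,0,3,0,0,0,0,0,0,0,6,0,0,0,0,6,0,0,0,3,3]
Step 14: insert sqs at [8, 20, 25, 30] -> counters=[0,0,3,3,0,3,3,0,4,0,0,0,3,0,0,0,0,0,0,0,7,0,0,0,0,7,0,0,0,3,4]
Step 15: delete wf at [2, 5, 6, 25] -> counters=[0,0,2,3,0,2,2,0,4,0,0,0,3,0,0,0,0,0,0,0,7,0,0,0,0,6,0,0,0,3,4]
Step 16: insert wf at [2, 5, 6, 25] -> counters=[0,0,3,3,0,3,3,0,4,0,0,0,3,0,0,0,0,0,0,0,7,0,0,0,0,7,0,0,0,3,4]
Step 17: delete wf at [2, 5, 6, 25] -> counters=[0,0,2,3,0,2,2,0,4,0,0,0,3,0,0,0,0,0,0,0,7,0,0,0,0,6,0,0,0,3,4]
Step 18: delete sqs at [8, 20, 25, 30] -> counters=[0,0,2,3,0,2,2,0,3,0,0,0,3,0,0,0,0,0,0,0,6,0,0,0,0,5,0,0,0,3,3]
Step 19: insert wf at [2, 5, 6, 25] -> counters=[0,0,3,3,0,3,3,0,3,0,0,0,3,0,0,0,0,0,0,0,6,0,0,0,0,6,0,0,0,3,3]
Step 20: insert wf at [2, 5, 6, 25] -> counters=[0,0,4,3,0,4,4,0,3,0,0,0,3,0,0,0,0,0,0,0,6,0,0,0,0,7,0,0,0,3,3]
Step 21: delete sqs at [8, 20, 25, 30] -> counters=[0,0,4,3,0,4,4,0,2,0,0,0,3,0,0,0,0,0,0,0,5,0,0,0,0,6,0,0,0,3,2]
Step 22: insert wf at [2, 5, 6, 25] -> counters=[0,0,5,3,0,5,5,0,2,0,0,0,3,0,0,0,0,0,0,0,5,0,0,0,0,7,0,0,0,3,2]
Step 23: insert dzb at [3, 12, 20, 29] -> counters=[0,0,5,4,0,5,5,0,2,0,0,0,4,0,0,0,0,0,0,0,6,0,0,0,0,7,0,0,0,4,2]
Query zzu: check counters[10]=0 counters[18]=0 counters[24]=0 counters[29]=4 -> no

Answer: no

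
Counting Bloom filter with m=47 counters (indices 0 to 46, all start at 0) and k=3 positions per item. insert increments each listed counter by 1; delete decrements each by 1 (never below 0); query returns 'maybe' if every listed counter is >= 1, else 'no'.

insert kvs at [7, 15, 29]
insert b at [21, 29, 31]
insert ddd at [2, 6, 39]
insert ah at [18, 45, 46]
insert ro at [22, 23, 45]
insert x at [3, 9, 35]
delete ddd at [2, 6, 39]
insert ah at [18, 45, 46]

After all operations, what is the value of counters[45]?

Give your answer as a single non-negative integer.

Answer: 3

Derivation:
Step 1: insert kvs at [7, 15, 29] -> counters=[0,0,0,0,0,0,0,1,0,0,0,0,0,0,0,1,0,0,0,0,0,0,0,0,0,0,0,0,0,1,0,0,0,0,0,0,0,0,0,0,0,0,0,0,0,0,0]
Step 2: insert b at [21, 29, 31] -> counters=[0,0,0,0,0,0,0,1,0,0,0,0,0,0,0,1,0,0,0,0,0,1,0,0,0,0,0,0,0,2,0,1,0,0,0,0,0,0,0,0,0,0,0,0,0,0,0]
Step 3: insert ddd at [2, 6, 39] -> counters=[0,0,1,0,0,0,1,1,0,0,0,0,0,0,0,1,0,0,0,0,0,1,0,0,0,0,0,0,0,2,0,1,0,0,0,0,0,0,0,1,0,0,0,0,0,0,0]
Step 4: insert ah at [18, 45, 46] -> counters=[0,0,1,0,0,0,1,1,0,0,0,0,0,0,0,1,0,0,1,0,0,1,0,0,0,0,0,0,0,2,0,1,0,0,0,0,0,0,0,1,0,0,0,0,0,1,1]
Step 5: insert ro at [22, 23, 45] -> counters=[0,0,1,0,0,0,1,1,0,0,0,0,0,0,0,1,0,0,1,0,0,1,1,1,0,0,0,0,0,2,0,1,0,0,0,0,0,0,0,1,0,0,0,0,0,2,1]
Step 6: insert x at [3, 9, 35] -> counters=[0,0,1,1,0,0,1,1,0,1,0,0,0,0,0,1,0,0,1,0,0,1,1,1,0,0,0,0,0,2,0,1,0,0,0,1,0,0,0,1,0,0,0,0,0,2,1]
Step 7: delete ddd at [2, 6, 39] -> counters=[0,0,0,1,0,0,0,1,0,1,0,0,0,0,0,1,0,0,1,0,0,1,1,1,0,0,0,0,0,2,0,1,0,0,0,1,0,0,0,0,0,0,0,0,0,2,1]
Step 8: insert ah at [18, 45, 46] -> counters=[0,0,0,1,0,0,0,1,0,1,0,0,0,0,0,1,0,0,2,0,0,1,1,1,0,0,0,0,0,2,0,1,0,0,0,1,0,0,0,0,0,0,0,0,0,3,2]
Final counters=[0,0,0,1,0,0,0,1,0,1,0,0,0,0,0,1,0,0,2,0,0,1,1,1,0,0,0,0,0,2,0,1,0,0,0,1,0,0,0,0,0,0,0,0,0,3,2] -> counters[45]=3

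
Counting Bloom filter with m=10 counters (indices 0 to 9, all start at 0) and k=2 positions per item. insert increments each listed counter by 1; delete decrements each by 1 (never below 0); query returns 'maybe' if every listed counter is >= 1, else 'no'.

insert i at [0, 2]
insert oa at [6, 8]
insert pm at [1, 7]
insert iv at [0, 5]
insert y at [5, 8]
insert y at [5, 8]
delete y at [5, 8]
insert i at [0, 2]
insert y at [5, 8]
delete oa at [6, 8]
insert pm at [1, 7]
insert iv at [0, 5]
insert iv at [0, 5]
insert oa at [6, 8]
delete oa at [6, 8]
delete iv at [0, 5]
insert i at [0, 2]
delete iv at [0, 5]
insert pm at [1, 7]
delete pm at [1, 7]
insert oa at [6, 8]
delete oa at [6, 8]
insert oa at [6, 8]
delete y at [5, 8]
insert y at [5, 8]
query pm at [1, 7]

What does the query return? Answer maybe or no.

Step 1: insert i at [0, 2] -> counters=[1,0,1,0,0,0,0,0,0,0]
Step 2: insert oa at [6, 8] -> counters=[1,0,1,0,0,0,1,0,1,0]
Step 3: insert pm at [1, 7] -> counters=[1,1,1,0,0,0,1,1,1,0]
Step 4: insert iv at [0, 5] -> counters=[2,1,1,0,0,1,1,1,1,0]
Step 5: insert y at [5, 8] -> counters=[2,1,1,0,0,2,1,1,2,0]
Step 6: insert y at [5, 8] -> counters=[2,1,1,0,0,3,1,1,3,0]
Step 7: delete y at [5, 8] -> counters=[2,1,1,0,0,2,1,1,2,0]
Step 8: insert i at [0, 2] -> counters=[3,1,2,0,0,2,1,1,2,0]
Step 9: insert y at [5, 8] -> counters=[3,1,2,0,0,3,1,1,3,0]
Step 10: delete oa at [6, 8] -> counters=[3,1,2,0,0,3,0,1,2,0]
Step 11: insert pm at [1, 7] -> counters=[3,2,2,0,0,3,0,2,2,0]
Step 12: insert iv at [0, 5] -> counters=[4,2,2,0,0,4,0,2,2,0]
Step 13: insert iv at [0, 5] -> counters=[5,2,2,0,0,5,0,2,2,0]
Step 14: insert oa at [6, 8] -> counters=[5,2,2,0,0,5,1,2,3,0]
Step 15: delete oa at [6, 8] -> counters=[5,2,2,0,0,5,0,2,2,0]
Step 16: delete iv at [0, 5] -> counters=[4,2,2,0,0,4,0,2,2,0]
Step 17: insert i at [0, 2] -> counters=[5,2,3,0,0,4,0,2,2,0]
Step 18: delete iv at [0, 5] -> counters=[4,2,3,0,0,3,0,2,2,0]
Step 19: insert pm at [1, 7] -> counters=[4,3,3,0,0,3,0,3,2,0]
Step 20: delete pm at [1, 7] -> counters=[4,2,3,0,0,3,0,2,2,0]
Step 21: insert oa at [6, 8] -> counters=[4,2,3,0,0,3,1,2,3,0]
Step 22: delete oa at [6, 8] -> counters=[4,2,3,0,0,3,0,2,2,0]
Step 23: insert oa at [6, 8] -> counters=[4,2,3,0,0,3,1,2,3,0]
Step 24: delete y at [5, 8] -> counters=[4,2,3,0,0,2,1,2,2,0]
Step 25: insert y at [5, 8] -> counters=[4,2,3,0,0,3,1,2,3,0]
Query pm: check counters[1]=2 counters[7]=2 -> maybe

Answer: maybe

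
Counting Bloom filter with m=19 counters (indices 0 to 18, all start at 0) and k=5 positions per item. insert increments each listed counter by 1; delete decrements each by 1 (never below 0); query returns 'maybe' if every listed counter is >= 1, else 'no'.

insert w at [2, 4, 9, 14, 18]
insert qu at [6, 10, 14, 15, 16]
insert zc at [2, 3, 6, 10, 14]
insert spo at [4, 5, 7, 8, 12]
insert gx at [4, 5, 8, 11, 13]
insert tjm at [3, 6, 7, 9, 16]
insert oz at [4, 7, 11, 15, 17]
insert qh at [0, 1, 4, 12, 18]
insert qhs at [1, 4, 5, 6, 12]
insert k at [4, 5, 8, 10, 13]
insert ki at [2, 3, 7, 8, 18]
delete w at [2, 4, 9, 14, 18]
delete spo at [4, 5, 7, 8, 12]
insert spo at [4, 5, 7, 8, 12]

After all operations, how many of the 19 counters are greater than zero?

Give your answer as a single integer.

Step 1: insert w at [2, 4, 9, 14, 18] -> counters=[0,0,1,0,1,0,0,0,0,1,0,0,0,0,1,0,0,0,1]
Step 2: insert qu at [6, 10, 14, 15, 16] -> counters=[0,0,1,0,1,0,1,0,0,1,1,0,0,0,2,1,1,0,1]
Step 3: insert zc at [2, 3, 6, 10, 14] -> counters=[0,0,2,1,1,0,2,0,0,1,2,0,0,0,3,1,1,0,1]
Step 4: insert spo at [4, 5, 7, 8, 12] -> counters=[0,0,2,1,2,1,2,1,1,1,2,0,1,0,3,1,1,0,1]
Step 5: insert gx at [4, 5, 8, 11, 13] -> counters=[0,0,2,1,3,2,2,1,2,1,2,1,1,1,3,1,1,0,1]
Step 6: insert tjm at [3, 6, 7, 9, 16] -> counters=[0,0,2,2,3,2,3,2,2,2,2,1,1,1,3,1,2,0,1]
Step 7: insert oz at [4, 7, 11, 15, 17] -> counters=[0,0,2,2,4,2,3,3,2,2,2,2,1,1,3,2,2,1,1]
Step 8: insert qh at [0, 1, 4, 12, 18] -> counters=[1,1,2,2,5,2,3,3,2,2,2,2,2,1,3,2,2,1,2]
Step 9: insert qhs at [1, 4, 5, 6, 12] -> counters=[1,2,2,2,6,3,4,3,2,2,2,2,3,1,3,2,2,1,2]
Step 10: insert k at [4, 5, 8, 10, 13] -> counters=[1,2,2,2,7,4,4,3,3,2,3,2,3,2,3,2,2,1,2]
Step 11: insert ki at [2, 3, 7, 8, 18] -> counters=[1,2,3,3,7,4,4,4,4,2,3,2,3,2,3,2,2,1,3]
Step 12: delete w at [2, 4, 9, 14, 18] -> counters=[1,2,2,3,6,4,4,4,4,1,3,2,3,2,2,2,2,1,2]
Step 13: delete spo at [4, 5, 7, 8, 12] -> counters=[1,2,2,3,5,3,4,3,3,1,3,2,2,2,2,2,2,1,2]
Step 14: insert spo at [4, 5, 7, 8, 12] -> counters=[1,2,2,3,6,4,4,4,4,1,3,2,3,2,2,2,2,1,2]
Final counters=[1,2,2,3,6,4,4,4,4,1,3,2,3,2,2,2,2,1,2] -> 19 nonzero

Answer: 19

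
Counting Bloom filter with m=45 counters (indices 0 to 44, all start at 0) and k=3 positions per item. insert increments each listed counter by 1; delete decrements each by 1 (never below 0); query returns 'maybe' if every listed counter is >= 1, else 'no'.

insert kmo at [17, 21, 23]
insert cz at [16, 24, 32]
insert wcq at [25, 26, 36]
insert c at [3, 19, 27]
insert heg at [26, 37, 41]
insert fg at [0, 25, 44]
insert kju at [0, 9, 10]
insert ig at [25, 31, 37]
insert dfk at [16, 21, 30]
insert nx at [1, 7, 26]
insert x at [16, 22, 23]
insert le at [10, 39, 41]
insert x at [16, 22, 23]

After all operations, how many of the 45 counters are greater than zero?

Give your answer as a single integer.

Answer: 24

Derivation:
Step 1: insert kmo at [17, 21, 23] -> counters=[0,0,0,0,0,0,0,0,0,0,0,0,0,0,0,0,0,1,0,0,0,1,0,1,0,0,0,0,0,0,0,0,0,0,0,0,0,0,0,0,0,0,0,0,0]
Step 2: insert cz at [16, 24, 32] -> counters=[0,0,0,0,0,0,0,0,0,0,0,0,0,0,0,0,1,1,0,0,0,1,0,1,1,0,0,0,0,0,0,0,1,0,0,0,0,0,0,0,0,0,0,0,0]
Step 3: insert wcq at [25, 26, 36] -> counters=[0,0,0,0,0,0,0,0,0,0,0,0,0,0,0,0,1,1,0,0,0,1,0,1,1,1,1,0,0,0,0,0,1,0,0,0,1,0,0,0,0,0,0,0,0]
Step 4: insert c at [3, 19, 27] -> counters=[0,0,0,1,0,0,0,0,0,0,0,0,0,0,0,0,1,1,0,1,0,1,0,1,1,1,1,1,0,0,0,0,1,0,0,0,1,0,0,0,0,0,0,0,0]
Step 5: insert heg at [26, 37, 41] -> counters=[0,0,0,1,0,0,0,0,0,0,0,0,0,0,0,0,1,1,0,1,0,1,0,1,1,1,2,1,0,0,0,0,1,0,0,0,1,1,0,0,0,1,0,0,0]
Step 6: insert fg at [0, 25, 44] -> counters=[1,0,0,1,0,0,0,0,0,0,0,0,0,0,0,0,1,1,0,1,0,1,0,1,1,2,2,1,0,0,0,0,1,0,0,0,1,1,0,0,0,1,0,0,1]
Step 7: insert kju at [0, 9, 10] -> counters=[2,0,0,1,0,0,0,0,0,1,1,0,0,0,0,0,1,1,0,1,0,1,0,1,1,2,2,1,0,0,0,0,1,0,0,0,1,1,0,0,0,1,0,0,1]
Step 8: insert ig at [25, 31, 37] -> counters=[2,0,0,1,0,0,0,0,0,1,1,0,0,0,0,0,1,1,0,1,0,1,0,1,1,3,2,1,0,0,0,1,1,0,0,0,1,2,0,0,0,1,0,0,1]
Step 9: insert dfk at [16, 21, 30] -> counters=[2,0,0,1,0,0,0,0,0,1,1,0,0,0,0,0,2,1,0,1,0,2,0,1,1,3,2,1,0,0,1,1,1,0,0,0,1,2,0,0,0,1,0,0,1]
Step 10: insert nx at [1, 7, 26] -> counters=[2,1,0,1,0,0,0,1,0,1,1,0,0,0,0,0,2,1,0,1,0,2,0,1,1,3,3,1,0,0,1,1,1,0,0,0,1,2,0,0,0,1,0,0,1]
Step 11: insert x at [16, 22, 23] -> counters=[2,1,0,1,0,0,0,1,0,1,1,0,0,0,0,0,3,1,0,1,0,2,1,2,1,3,3,1,0,0,1,1,1,0,0,0,1,2,0,0,0,1,0,0,1]
Step 12: insert le at [10, 39, 41] -> counters=[2,1,0,1,0,0,0,1,0,1,2,0,0,0,0,0,3,1,0,1,0,2,1,2,1,3,3,1,0,0,1,1,1,0,0,0,1,2,0,1,0,2,0,0,1]
Step 13: insert x at [16, 22, 23] -> counters=[2,1,0,1,0,0,0,1,0,1,2,0,0,0,0,0,4,1,0,1,0,2,2,3,1,3,3,1,0,0,1,1,1,0,0,0,1,2,0,1,0,2,0,0,1]
Final counters=[2,1,0,1,0,0,0,1,0,1,2,0,0,0,0,0,4,1,0,1,0,2,2,3,1,3,3,1,0,0,1,1,1,0,0,0,1,2,0,1,0,2,0,0,1] -> 24 nonzero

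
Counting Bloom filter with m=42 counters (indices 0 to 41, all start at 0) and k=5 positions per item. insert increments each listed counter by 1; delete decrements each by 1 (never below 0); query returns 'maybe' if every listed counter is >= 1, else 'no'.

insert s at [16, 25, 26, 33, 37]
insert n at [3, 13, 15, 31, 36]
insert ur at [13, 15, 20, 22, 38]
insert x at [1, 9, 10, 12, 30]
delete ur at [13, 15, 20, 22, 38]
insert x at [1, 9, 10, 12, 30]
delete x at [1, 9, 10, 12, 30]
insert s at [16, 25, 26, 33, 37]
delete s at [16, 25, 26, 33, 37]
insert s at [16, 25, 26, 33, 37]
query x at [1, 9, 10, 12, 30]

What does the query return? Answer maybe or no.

Step 1: insert s at [16, 25, 26, 33, 37] -> counters=[0,0,0,0,0,0,0,0,0,0,0,0,0,0,0,0,1,0,0,0,0,0,0,0,0,1,1,0,0,0,0,0,0,1,0,0,0,1,0,0,0,0]
Step 2: insert n at [3, 13, 15, 31, 36] -> counters=[0,0,0,1,0,0,0,0,0,0,0,0,0,1,0,1,1,0,0,0,0,0,0,0,0,1,1,0,0,0,0,1,0,1,0,0,1,1,0,0,0,0]
Step 3: insert ur at [13, 15, 20, 22, 38] -> counters=[0,0,0,1,0,0,0,0,0,0,0,0,0,2,0,2,1,0,0,0,1,0,1,0,0,1,1,0,0,0,0,1,0,1,0,0,1,1,1,0,0,0]
Step 4: insert x at [1, 9, 10, 12, 30] -> counters=[0,1,0,1,0,0,0,0,0,1,1,0,1,2,0,2,1,0,0,0,1,0,1,0,0,1,1,0,0,0,1,1,0,1,0,0,1,1,1,0,0,0]
Step 5: delete ur at [13, 15, 20, 22, 38] -> counters=[0,1,0,1,0,0,0,0,0,1,1,0,1,1,0,1,1,0,0,0,0,0,0,0,0,1,1,0,0,0,1,1,0,1,0,0,1,1,0,0,0,0]
Step 6: insert x at [1, 9, 10, 12, 30] -> counters=[0,2,0,1,0,0,0,0,0,2,2,0,2,1,0,1,1,0,0,0,0,0,0,0,0,1,1,0,0,0,2,1,0,1,0,0,1,1,0,0,0,0]
Step 7: delete x at [1, 9, 10, 12, 30] -> counters=[0,1,0,1,0,0,0,0,0,1,1,0,1,1,0,1,1,0,0,0,0,0,0,0,0,1,1,0,0,0,1,1,0,1,0,0,1,1,0,0,0,0]
Step 8: insert s at [16, 25, 26, 33, 37] -> counters=[0,1,0,1,0,0,0,0,0,1,1,0,1,1,0,1,2,0,0,0,0,0,0,0,0,2,2,0,0,0,1,1,0,2,0,0,1,2,0,0,0,0]
Step 9: delete s at [16, 25, 26, 33, 37] -> counters=[0,1,0,1,0,0,0,0,0,1,1,0,1,1,0,1,1,0,0,0,0,0,0,0,0,1,1,0,0,0,1,1,0,1,0,0,1,1,0,0,0,0]
Step 10: insert s at [16, 25, 26, 33, 37] -> counters=[0,1,0,1,0,0,0,0,0,1,1,0,1,1,0,1,2,0,0,0,0,0,0,0,0,2,2,0,0,0,1,1,0,2,0,0,1,2,0,0,0,0]
Query x: check counters[1]=1 counters[9]=1 counters[10]=1 counters[12]=1 counters[30]=1 -> maybe

Answer: maybe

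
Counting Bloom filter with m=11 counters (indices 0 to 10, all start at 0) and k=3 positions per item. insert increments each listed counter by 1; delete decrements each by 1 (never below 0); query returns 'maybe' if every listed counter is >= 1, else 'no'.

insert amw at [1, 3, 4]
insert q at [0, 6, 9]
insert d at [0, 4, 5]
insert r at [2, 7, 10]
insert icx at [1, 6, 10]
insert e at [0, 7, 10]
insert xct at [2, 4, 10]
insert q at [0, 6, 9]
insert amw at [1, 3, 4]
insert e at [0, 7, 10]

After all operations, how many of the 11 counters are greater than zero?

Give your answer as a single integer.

Step 1: insert amw at [1, 3, 4] -> counters=[0,1,0,1,1,0,0,0,0,0,0]
Step 2: insert q at [0, 6, 9] -> counters=[1,1,0,1,1,0,1,0,0,1,0]
Step 3: insert d at [0, 4, 5] -> counters=[2,1,0,1,2,1,1,0,0,1,0]
Step 4: insert r at [2, 7, 10] -> counters=[2,1,1,1,2,1,1,1,0,1,1]
Step 5: insert icx at [1, 6, 10] -> counters=[2,2,1,1,2,1,2,1,0,1,2]
Step 6: insert e at [0, 7, 10] -> counters=[3,2,1,1,2,1,2,2,0,1,3]
Step 7: insert xct at [2, 4, 10] -> counters=[3,2,2,1,3,1,2,2,0,1,4]
Step 8: insert q at [0, 6, 9] -> counters=[4,2,2,1,3,1,3,2,0,2,4]
Step 9: insert amw at [1, 3, 4] -> counters=[4,3,2,2,4,1,3,2,0,2,4]
Step 10: insert e at [0, 7, 10] -> counters=[5,3,2,2,4,1,3,3,0,2,5]
Final counters=[5,3,2,2,4,1,3,3,0,2,5] -> 10 nonzero

Answer: 10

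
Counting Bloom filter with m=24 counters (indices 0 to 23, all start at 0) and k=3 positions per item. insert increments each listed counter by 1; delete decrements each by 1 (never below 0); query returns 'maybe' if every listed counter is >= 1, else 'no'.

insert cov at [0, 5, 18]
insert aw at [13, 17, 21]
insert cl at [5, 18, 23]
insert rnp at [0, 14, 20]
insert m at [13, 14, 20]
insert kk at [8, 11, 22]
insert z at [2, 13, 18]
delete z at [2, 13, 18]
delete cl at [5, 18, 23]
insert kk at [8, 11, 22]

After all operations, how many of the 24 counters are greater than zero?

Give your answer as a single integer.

Answer: 11

Derivation:
Step 1: insert cov at [0, 5, 18] -> counters=[1,0,0,0,0,1,0,0,0,0,0,0,0,0,0,0,0,0,1,0,0,0,0,0]
Step 2: insert aw at [13, 17, 21] -> counters=[1,0,0,0,0,1,0,0,0,0,0,0,0,1,0,0,0,1,1,0,0,1,0,0]
Step 3: insert cl at [5, 18, 23] -> counters=[1,0,0,0,0,2,0,0,0,0,0,0,0,1,0,0,0,1,2,0,0,1,0,1]
Step 4: insert rnp at [0, 14, 20] -> counters=[2,0,0,0,0,2,0,0,0,0,0,0,0,1,1,0,0,1,2,0,1,1,0,1]
Step 5: insert m at [13, 14, 20] -> counters=[2,0,0,0,0,2,0,0,0,0,0,0,0,2,2,0,0,1,2,0,2,1,0,1]
Step 6: insert kk at [8, 11, 22] -> counters=[2,0,0,0,0,2,0,0,1,0,0,1,0,2,2,0,0,1,2,0,2,1,1,1]
Step 7: insert z at [2, 13, 18] -> counters=[2,0,1,0,0,2,0,0,1,0,0,1,0,3,2,0,0,1,3,0,2,1,1,1]
Step 8: delete z at [2, 13, 18] -> counters=[2,0,0,0,0,2,0,0,1,0,0,1,0,2,2,0,0,1,2,0,2,1,1,1]
Step 9: delete cl at [5, 18, 23] -> counters=[2,0,0,0,0,1,0,0,1,0,0,1,0,2,2,0,0,1,1,0,2,1,1,0]
Step 10: insert kk at [8, 11, 22] -> counters=[2,0,0,0,0,1,0,0,2,0,0,2,0,2,2,0,0,1,1,0,2,1,2,0]
Final counters=[2,0,0,0,0,1,0,0,2,0,0,2,0,2,2,0,0,1,1,0,2,1,2,0] -> 11 nonzero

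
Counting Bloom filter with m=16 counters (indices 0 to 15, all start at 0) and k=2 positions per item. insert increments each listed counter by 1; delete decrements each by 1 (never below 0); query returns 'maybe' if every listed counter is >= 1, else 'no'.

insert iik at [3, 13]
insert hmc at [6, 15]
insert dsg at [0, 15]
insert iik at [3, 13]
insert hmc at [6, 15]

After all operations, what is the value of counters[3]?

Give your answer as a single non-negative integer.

Answer: 2

Derivation:
Step 1: insert iik at [3, 13] -> counters=[0,0,0,1,0,0,0,0,0,0,0,0,0,1,0,0]
Step 2: insert hmc at [6, 15] -> counters=[0,0,0,1,0,0,1,0,0,0,0,0,0,1,0,1]
Step 3: insert dsg at [0, 15] -> counters=[1,0,0,1,0,0,1,0,0,0,0,0,0,1,0,2]
Step 4: insert iik at [3, 13] -> counters=[1,0,0,2,0,0,1,0,0,0,0,0,0,2,0,2]
Step 5: insert hmc at [6, 15] -> counters=[1,0,0,2,0,0,2,0,0,0,0,0,0,2,0,3]
Final counters=[1,0,0,2,0,0,2,0,0,0,0,0,0,2,0,3] -> counters[3]=2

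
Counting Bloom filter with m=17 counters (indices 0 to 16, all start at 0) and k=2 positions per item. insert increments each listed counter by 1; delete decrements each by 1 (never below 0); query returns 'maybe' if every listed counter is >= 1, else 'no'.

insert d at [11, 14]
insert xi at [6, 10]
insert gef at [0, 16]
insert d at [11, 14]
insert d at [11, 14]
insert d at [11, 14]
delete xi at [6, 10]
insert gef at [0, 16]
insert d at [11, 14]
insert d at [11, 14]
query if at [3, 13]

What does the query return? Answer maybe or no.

Answer: no

Derivation:
Step 1: insert d at [11, 14] -> counters=[0,0,0,0,0,0,0,0,0,0,0,1,0,0,1,0,0]
Step 2: insert xi at [6, 10] -> counters=[0,0,0,0,0,0,1,0,0,0,1,1,0,0,1,0,0]
Step 3: insert gef at [0, 16] -> counters=[1,0,0,0,0,0,1,0,0,0,1,1,0,0,1,0,1]
Step 4: insert d at [11, 14] -> counters=[1,0,0,0,0,0,1,0,0,0,1,2,0,0,2,0,1]
Step 5: insert d at [11, 14] -> counters=[1,0,0,0,0,0,1,0,0,0,1,3,0,0,3,0,1]
Step 6: insert d at [11, 14] -> counters=[1,0,0,0,0,0,1,0,0,0,1,4,0,0,4,0,1]
Step 7: delete xi at [6, 10] -> counters=[1,0,0,0,0,0,0,0,0,0,0,4,0,0,4,0,1]
Step 8: insert gef at [0, 16] -> counters=[2,0,0,0,0,0,0,0,0,0,0,4,0,0,4,0,2]
Step 9: insert d at [11, 14] -> counters=[2,0,0,0,0,0,0,0,0,0,0,5,0,0,5,0,2]
Step 10: insert d at [11, 14] -> counters=[2,0,0,0,0,0,0,0,0,0,0,6,0,0,6,0,2]
Query if: check counters[3]=0 counters[13]=0 -> no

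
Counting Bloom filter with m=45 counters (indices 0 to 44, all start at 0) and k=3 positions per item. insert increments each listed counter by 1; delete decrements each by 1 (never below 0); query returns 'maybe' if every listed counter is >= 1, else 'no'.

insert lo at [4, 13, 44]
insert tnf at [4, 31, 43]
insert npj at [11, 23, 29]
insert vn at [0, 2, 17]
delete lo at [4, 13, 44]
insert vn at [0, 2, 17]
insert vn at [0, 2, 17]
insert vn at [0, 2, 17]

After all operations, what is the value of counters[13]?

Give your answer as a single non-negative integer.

Step 1: insert lo at [4, 13, 44] -> counters=[0,0,0,0,1,0,0,0,0,0,0,0,0,1,0,0,0,0,0,0,0,0,0,0,0,0,0,0,0,0,0,0,0,0,0,0,0,0,0,0,0,0,0,0,1]
Step 2: insert tnf at [4, 31, 43] -> counters=[0,0,0,0,2,0,0,0,0,0,0,0,0,1,0,0,0,0,0,0,0,0,0,0,0,0,0,0,0,0,0,1,0,0,0,0,0,0,0,0,0,0,0,1,1]
Step 3: insert npj at [11, 23, 29] -> counters=[0,0,0,0,2,0,0,0,0,0,0,1,0,1,0,0,0,0,0,0,0,0,0,1,0,0,0,0,0,1,0,1,0,0,0,0,0,0,0,0,0,0,0,1,1]
Step 4: insert vn at [0, 2, 17] -> counters=[1,0,1,0,2,0,0,0,0,0,0,1,0,1,0,0,0,1,0,0,0,0,0,1,0,0,0,0,0,1,0,1,0,0,0,0,0,0,0,0,0,0,0,1,1]
Step 5: delete lo at [4, 13, 44] -> counters=[1,0,1,0,1,0,0,0,0,0,0,1,0,0,0,0,0,1,0,0,0,0,0,1,0,0,0,0,0,1,0,1,0,0,0,0,0,0,0,0,0,0,0,1,0]
Step 6: insert vn at [0, 2, 17] -> counters=[2,0,2,0,1,0,0,0,0,0,0,1,0,0,0,0,0,2,0,0,0,0,0,1,0,0,0,0,0,1,0,1,0,0,0,0,0,0,0,0,0,0,0,1,0]
Step 7: insert vn at [0, 2, 17] -> counters=[3,0,3,0,1,0,0,0,0,0,0,1,0,0,0,0,0,3,0,0,0,0,0,1,0,0,0,0,0,1,0,1,0,0,0,0,0,0,0,0,0,0,0,1,0]
Step 8: insert vn at [0, 2, 17] -> counters=[4,0,4,0,1,0,0,0,0,0,0,1,0,0,0,0,0,4,0,0,0,0,0,1,0,0,0,0,0,1,0,1,0,0,0,0,0,0,0,0,0,0,0,1,0]
Final counters=[4,0,4,0,1,0,0,0,0,0,0,1,0,0,0,0,0,4,0,0,0,0,0,1,0,0,0,0,0,1,0,1,0,0,0,0,0,0,0,0,0,0,0,1,0] -> counters[13]=0

Answer: 0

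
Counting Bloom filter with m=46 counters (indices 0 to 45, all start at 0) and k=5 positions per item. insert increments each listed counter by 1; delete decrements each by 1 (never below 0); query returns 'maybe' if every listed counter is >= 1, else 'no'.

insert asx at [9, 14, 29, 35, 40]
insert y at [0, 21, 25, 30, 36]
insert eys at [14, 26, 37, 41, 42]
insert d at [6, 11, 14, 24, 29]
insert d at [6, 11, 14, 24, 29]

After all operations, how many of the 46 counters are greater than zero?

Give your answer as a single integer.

Answer: 17

Derivation:
Step 1: insert asx at [9, 14, 29, 35, 40] -> counters=[0,0,0,0,0,0,0,0,0,1,0,0,0,0,1,0,0,0,0,0,0,0,0,0,0,0,0,0,0,1,0,0,0,0,0,1,0,0,0,0,1,0,0,0,0,0]
Step 2: insert y at [0, 21, 25, 30, 36] -> counters=[1,0,0,0,0,0,0,0,0,1,0,0,0,0,1,0,0,0,0,0,0,1,0,0,0,1,0,0,0,1,1,0,0,0,0,1,1,0,0,0,1,0,0,0,0,0]
Step 3: insert eys at [14, 26, 37, 41, 42] -> counters=[1,0,0,0,0,0,0,0,0,1,0,0,0,0,2,0,0,0,0,0,0,1,0,0,0,1,1,0,0,1,1,0,0,0,0,1,1,1,0,0,1,1,1,0,0,0]
Step 4: insert d at [6, 11, 14, 24, 29] -> counters=[1,0,0,0,0,0,1,0,0,1,0,1,0,0,3,0,0,0,0,0,0,1,0,0,1,1,1,0,0,2,1,0,0,0,0,1,1,1,0,0,1,1,1,0,0,0]
Step 5: insert d at [6, 11, 14, 24, 29] -> counters=[1,0,0,0,0,0,2,0,0,1,0,2,0,0,4,0,0,0,0,0,0,1,0,0,2,1,1,0,0,3,1,0,0,0,0,1,1,1,0,0,1,1,1,0,0,0]
Final counters=[1,0,0,0,0,0,2,0,0,1,0,2,0,0,4,0,0,0,0,0,0,1,0,0,2,1,1,0,0,3,1,0,0,0,0,1,1,1,0,0,1,1,1,0,0,0] -> 17 nonzero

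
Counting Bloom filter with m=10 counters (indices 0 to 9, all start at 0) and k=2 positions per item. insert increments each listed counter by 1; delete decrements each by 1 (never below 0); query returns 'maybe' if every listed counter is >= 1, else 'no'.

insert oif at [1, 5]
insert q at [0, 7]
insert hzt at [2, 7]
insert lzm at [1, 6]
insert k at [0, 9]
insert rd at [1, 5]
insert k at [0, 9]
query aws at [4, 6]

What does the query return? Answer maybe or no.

Step 1: insert oif at [1, 5] -> counters=[0,1,0,0,0,1,0,0,0,0]
Step 2: insert q at [0, 7] -> counters=[1,1,0,0,0,1,0,1,0,0]
Step 3: insert hzt at [2, 7] -> counters=[1,1,1,0,0,1,0,2,0,0]
Step 4: insert lzm at [1, 6] -> counters=[1,2,1,0,0,1,1,2,0,0]
Step 5: insert k at [0, 9] -> counters=[2,2,1,0,0,1,1,2,0,1]
Step 6: insert rd at [1, 5] -> counters=[2,3,1,0,0,2,1,2,0,1]
Step 7: insert k at [0, 9] -> counters=[3,3,1,0,0,2,1,2,0,2]
Query aws: check counters[4]=0 counters[6]=1 -> no

Answer: no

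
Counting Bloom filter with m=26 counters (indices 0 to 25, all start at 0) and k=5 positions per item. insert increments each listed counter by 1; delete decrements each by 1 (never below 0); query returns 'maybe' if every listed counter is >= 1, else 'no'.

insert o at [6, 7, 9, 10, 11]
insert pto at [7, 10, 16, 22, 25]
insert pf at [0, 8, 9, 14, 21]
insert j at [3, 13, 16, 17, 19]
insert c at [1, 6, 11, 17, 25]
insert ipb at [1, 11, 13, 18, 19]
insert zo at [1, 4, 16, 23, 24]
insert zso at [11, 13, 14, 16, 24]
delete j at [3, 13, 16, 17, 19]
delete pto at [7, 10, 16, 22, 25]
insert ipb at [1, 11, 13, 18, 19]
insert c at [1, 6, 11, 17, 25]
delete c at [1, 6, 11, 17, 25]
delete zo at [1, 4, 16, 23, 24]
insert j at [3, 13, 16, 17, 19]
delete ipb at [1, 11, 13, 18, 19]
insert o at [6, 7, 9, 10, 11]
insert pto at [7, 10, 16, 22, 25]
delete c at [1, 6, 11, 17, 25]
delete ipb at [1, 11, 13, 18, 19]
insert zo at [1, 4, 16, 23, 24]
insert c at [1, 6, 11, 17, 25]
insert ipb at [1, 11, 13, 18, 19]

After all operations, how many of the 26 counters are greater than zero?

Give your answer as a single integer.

Answer: 21

Derivation:
Step 1: insert o at [6, 7, 9, 10, 11] -> counters=[0,0,0,0,0,0,1,1,0,1,1,1,0,0,0,0,0,0,0,0,0,0,0,0,0,0]
Step 2: insert pto at [7, 10, 16, 22, 25] -> counters=[0,0,0,0,0,0,1,2,0,1,2,1,0,0,0,0,1,0,0,0,0,0,1,0,0,1]
Step 3: insert pf at [0, 8, 9, 14, 21] -> counters=[1,0,0,0,0,0,1,2,1,2,2,1,0,0,1,0,1,0,0,0,0,1,1,0,0,1]
Step 4: insert j at [3, 13, 16, 17, 19] -> counters=[1,0,0,1,0,0,1,2,1,2,2,1,0,1,1,0,2,1,0,1,0,1,1,0,0,1]
Step 5: insert c at [1, 6, 11, 17, 25] -> counters=[1,1,0,1,0,0,2,2,1,2,2,2,0,1,1,0,2,2,0,1,0,1,1,0,0,2]
Step 6: insert ipb at [1, 11, 13, 18, 19] -> counters=[1,2,0,1,0,0,2,2,1,2,2,3,0,2,1,0,2,2,1,2,0,1,1,0,0,2]
Step 7: insert zo at [1, 4, 16, 23, 24] -> counters=[1,3,0,1,1,0,2,2,1,2,2,3,0,2,1,0,3,2,1,2,0,1,1,1,1,2]
Step 8: insert zso at [11, 13, 14, 16, 24] -> counters=[1,3,0,1,1,0,2,2,1,2,2,4,0,3,2,0,4,2,1,2,0,1,1,1,2,2]
Step 9: delete j at [3, 13, 16, 17, 19] -> counters=[1,3,0,0,1,0,2,2,1,2,2,4,0,2,2,0,3,1,1,1,0,1,1,1,2,2]
Step 10: delete pto at [7, 10, 16, 22, 25] -> counters=[1,3,0,0,1,0,2,1,1,2,1,4,0,2,2,0,2,1,1,1,0,1,0,1,2,1]
Step 11: insert ipb at [1, 11, 13, 18, 19] -> counters=[1,4,0,0,1,0,2,1,1,2,1,5,0,3,2,0,2,1,2,2,0,1,0,1,2,1]
Step 12: insert c at [1, 6, 11, 17, 25] -> counters=[1,5,0,0,1,0,3,1,1,2,1,6,0,3,2,0,2,2,2,2,0,1,0,1,2,2]
Step 13: delete c at [1, 6, 11, 17, 25] -> counters=[1,4,0,0,1,0,2,1,1,2,1,5,0,3,2,0,2,1,2,2,0,1,0,1,2,1]
Step 14: delete zo at [1, 4, 16, 23, 24] -> counters=[1,3,0,0,0,0,2,1,1,2,1,5,0,3,2,0,1,1,2,2,0,1,0,0,1,1]
Step 15: insert j at [3, 13, 16, 17, 19] -> counters=[1,3,0,1,0,0,2,1,1,2,1,5,0,4,2,0,2,2,2,3,0,1,0,0,1,1]
Step 16: delete ipb at [1, 11, 13, 18, 19] -> counters=[1,2,0,1,0,0,2,1,1,2,1,4,0,3,2,0,2,2,1,2,0,1,0,0,1,1]
Step 17: insert o at [6, 7, 9, 10, 11] -> counters=[1,2,0,1,0,0,3,2,1,3,2,5,0,3,2,0,2,2,1,2,0,1,0,0,1,1]
Step 18: insert pto at [7, 10, 16, 22, 25] -> counters=[1,2,0,1,0,0,3,3,1,3,3,5,0,3,2,0,3,2,1,2,0,1,1,0,1,2]
Step 19: delete c at [1, 6, 11, 17, 25] -> counters=[1,1,0,1,0,0,2,3,1,3,3,4,0,3,2,0,3,1,1,2,0,1,1,0,1,1]
Step 20: delete ipb at [1, 11, 13, 18, 19] -> counters=[1,0,0,1,0,0,2,3,1,3,3,3,0,2,2,0,3,1,0,1,0,1,1,0,1,1]
Step 21: insert zo at [1, 4, 16, 23, 24] -> counters=[1,1,0,1,1,0,2,3,1,3,3,3,0,2,2,0,4,1,0,1,0,1,1,1,2,1]
Step 22: insert c at [1, 6, 11, 17, 25] -> counters=[1,2,0,1,1,0,3,3,1,3,3,4,0,2,2,0,4,2,0,1,0,1,1,1,2,2]
Step 23: insert ipb at [1, 11, 13, 18, 19] -> counters=[1,3,0,1,1,0,3,3,1,3,3,5,0,3,2,0,4,2,1,2,0,1,1,1,2,2]
Final counters=[1,3,0,1,1,0,3,3,1,3,3,5,0,3,2,0,4,2,1,2,0,1,1,1,2,2] -> 21 nonzero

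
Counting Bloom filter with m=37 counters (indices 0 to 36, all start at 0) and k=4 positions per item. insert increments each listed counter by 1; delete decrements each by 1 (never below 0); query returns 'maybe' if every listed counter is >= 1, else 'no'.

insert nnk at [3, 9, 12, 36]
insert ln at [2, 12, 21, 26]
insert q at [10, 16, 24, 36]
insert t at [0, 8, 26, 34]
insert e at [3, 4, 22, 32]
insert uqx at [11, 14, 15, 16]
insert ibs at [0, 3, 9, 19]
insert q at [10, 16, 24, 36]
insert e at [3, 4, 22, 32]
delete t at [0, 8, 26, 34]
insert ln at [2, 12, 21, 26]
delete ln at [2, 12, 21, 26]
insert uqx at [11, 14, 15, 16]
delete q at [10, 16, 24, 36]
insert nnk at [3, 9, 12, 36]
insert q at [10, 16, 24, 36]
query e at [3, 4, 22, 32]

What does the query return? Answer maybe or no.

Answer: maybe

Derivation:
Step 1: insert nnk at [3, 9, 12, 36] -> counters=[0,0,0,1,0,0,0,0,0,1,0,0,1,0,0,0,0,0,0,0,0,0,0,0,0,0,0,0,0,0,0,0,0,0,0,0,1]
Step 2: insert ln at [2, 12, 21, 26] -> counters=[0,0,1,1,0,0,0,0,0,1,0,0,2,0,0,0,0,0,0,0,0,1,0,0,0,0,1,0,0,0,0,0,0,0,0,0,1]
Step 3: insert q at [10, 16, 24, 36] -> counters=[0,0,1,1,0,0,0,0,0,1,1,0,2,0,0,0,1,0,0,0,0,1,0,0,1,0,1,0,0,0,0,0,0,0,0,0,2]
Step 4: insert t at [0, 8, 26, 34] -> counters=[1,0,1,1,0,0,0,0,1,1,1,0,2,0,0,0,1,0,0,0,0,1,0,0,1,0,2,0,0,0,0,0,0,0,1,0,2]
Step 5: insert e at [3, 4, 22, 32] -> counters=[1,0,1,2,1,0,0,0,1,1,1,0,2,0,0,0,1,0,0,0,0,1,1,0,1,0,2,0,0,0,0,0,1,0,1,0,2]
Step 6: insert uqx at [11, 14, 15, 16] -> counters=[1,0,1,2,1,0,0,0,1,1,1,1,2,0,1,1,2,0,0,0,0,1,1,0,1,0,2,0,0,0,0,0,1,0,1,0,2]
Step 7: insert ibs at [0, 3, 9, 19] -> counters=[2,0,1,3,1,0,0,0,1,2,1,1,2,0,1,1,2,0,0,1,0,1,1,0,1,0,2,0,0,0,0,0,1,0,1,0,2]
Step 8: insert q at [10, 16, 24, 36] -> counters=[2,0,1,3,1,0,0,0,1,2,2,1,2,0,1,1,3,0,0,1,0,1,1,0,2,0,2,0,0,0,0,0,1,0,1,0,3]
Step 9: insert e at [3, 4, 22, 32] -> counters=[2,0,1,4,2,0,0,0,1,2,2,1,2,0,1,1,3,0,0,1,0,1,2,0,2,0,2,0,0,0,0,0,2,0,1,0,3]
Step 10: delete t at [0, 8, 26, 34] -> counters=[1,0,1,4,2,0,0,0,0,2,2,1,2,0,1,1,3,0,0,1,0,1,2,0,2,0,1,0,0,0,0,0,2,0,0,0,3]
Step 11: insert ln at [2, 12, 21, 26] -> counters=[1,0,2,4,2,0,0,0,0,2,2,1,3,0,1,1,3,0,0,1,0,2,2,0,2,0,2,0,0,0,0,0,2,0,0,0,3]
Step 12: delete ln at [2, 12, 21, 26] -> counters=[1,0,1,4,2,0,0,0,0,2,2,1,2,0,1,1,3,0,0,1,0,1,2,0,2,0,1,0,0,0,0,0,2,0,0,0,3]
Step 13: insert uqx at [11, 14, 15, 16] -> counters=[1,0,1,4,2,0,0,0,0,2,2,2,2,0,2,2,4,0,0,1,0,1,2,0,2,0,1,0,0,0,0,0,2,0,0,0,3]
Step 14: delete q at [10, 16, 24, 36] -> counters=[1,0,1,4,2,0,0,0,0,2,1,2,2,0,2,2,3,0,0,1,0,1,2,0,1,0,1,0,0,0,0,0,2,0,0,0,2]
Step 15: insert nnk at [3, 9, 12, 36] -> counters=[1,0,1,5,2,0,0,0,0,3,1,2,3,0,2,2,3,0,0,1,0,1,2,0,1,0,1,0,0,0,0,0,2,0,0,0,3]
Step 16: insert q at [10, 16, 24, 36] -> counters=[1,0,1,5,2,0,0,0,0,3,2,2,3,0,2,2,4,0,0,1,0,1,2,0,2,0,1,0,0,0,0,0,2,0,0,0,4]
Query e: check counters[3]=5 counters[4]=2 counters[22]=2 counters[32]=2 -> maybe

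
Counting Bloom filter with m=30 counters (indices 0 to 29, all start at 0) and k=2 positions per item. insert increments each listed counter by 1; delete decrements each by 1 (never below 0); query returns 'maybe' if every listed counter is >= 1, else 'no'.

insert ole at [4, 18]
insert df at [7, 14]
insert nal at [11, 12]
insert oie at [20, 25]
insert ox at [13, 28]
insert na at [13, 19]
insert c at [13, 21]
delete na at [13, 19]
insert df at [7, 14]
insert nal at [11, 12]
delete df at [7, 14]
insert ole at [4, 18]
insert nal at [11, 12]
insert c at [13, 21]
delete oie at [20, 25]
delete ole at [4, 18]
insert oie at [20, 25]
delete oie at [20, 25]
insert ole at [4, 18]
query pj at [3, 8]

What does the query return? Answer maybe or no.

Step 1: insert ole at [4, 18] -> counters=[0,0,0,0,1,0,0,0,0,0,0,0,0,0,0,0,0,0,1,0,0,0,0,0,0,0,0,0,0,0]
Step 2: insert df at [7, 14] -> counters=[0,0,0,0,1,0,0,1,0,0,0,0,0,0,1,0,0,0,1,0,0,0,0,0,0,0,0,0,0,0]
Step 3: insert nal at [11, 12] -> counters=[0,0,0,0,1,0,0,1,0,0,0,1,1,0,1,0,0,0,1,0,0,0,0,0,0,0,0,0,0,0]
Step 4: insert oie at [20, 25] -> counters=[0,0,0,0,1,0,0,1,0,0,0,1,1,0,1,0,0,0,1,0,1,0,0,0,0,1,0,0,0,0]
Step 5: insert ox at [13, 28] -> counters=[0,0,0,0,1,0,0,1,0,0,0,1,1,1,1,0,0,0,1,0,1,0,0,0,0,1,0,0,1,0]
Step 6: insert na at [13, 19] -> counters=[0,0,0,0,1,0,0,1,0,0,0,1,1,2,1,0,0,0,1,1,1,0,0,0,0,1,0,0,1,0]
Step 7: insert c at [13, 21] -> counters=[0,0,0,0,1,0,0,1,0,0,0,1,1,3,1,0,0,0,1,1,1,1,0,0,0,1,0,0,1,0]
Step 8: delete na at [13, 19] -> counters=[0,0,0,0,1,0,0,1,0,0,0,1,1,2,1,0,0,0,1,0,1,1,0,0,0,1,0,0,1,0]
Step 9: insert df at [7, 14] -> counters=[0,0,0,0,1,0,0,2,0,0,0,1,1,2,2,0,0,0,1,0,1,1,0,0,0,1,0,0,1,0]
Step 10: insert nal at [11, 12] -> counters=[0,0,0,0,1,0,0,2,0,0,0,2,2,2,2,0,0,0,1,0,1,1,0,0,0,1,0,0,1,0]
Step 11: delete df at [7, 14] -> counters=[0,0,0,0,1,0,0,1,0,0,0,2,2,2,1,0,0,0,1,0,1,1,0,0,0,1,0,0,1,0]
Step 12: insert ole at [4, 18] -> counters=[0,0,0,0,2,0,0,1,0,0,0,2,2,2,1,0,0,0,2,0,1,1,0,0,0,1,0,0,1,0]
Step 13: insert nal at [11, 12] -> counters=[0,0,0,0,2,0,0,1,0,0,0,3,3,2,1,0,0,0,2,0,1,1,0,0,0,1,0,0,1,0]
Step 14: insert c at [13, 21] -> counters=[0,0,0,0,2,0,0,1,0,0,0,3,3,3,1,0,0,0,2,0,1,2,0,0,0,1,0,0,1,0]
Step 15: delete oie at [20, 25] -> counters=[0,0,0,0,2,0,0,1,0,0,0,3,3,3,1,0,0,0,2,0,0,2,0,0,0,0,0,0,1,0]
Step 16: delete ole at [4, 18] -> counters=[0,0,0,0,1,0,0,1,0,0,0,3,3,3,1,0,0,0,1,0,0,2,0,0,0,0,0,0,1,0]
Step 17: insert oie at [20, 25] -> counters=[0,0,0,0,1,0,0,1,0,0,0,3,3,3,1,0,0,0,1,0,1,2,0,0,0,1,0,0,1,0]
Step 18: delete oie at [20, 25] -> counters=[0,0,0,0,1,0,0,1,0,0,0,3,3,3,1,0,0,0,1,0,0,2,0,0,0,0,0,0,1,0]
Step 19: insert ole at [4, 18] -> counters=[0,0,0,0,2,0,0,1,0,0,0,3,3,3,1,0,0,0,2,0,0,2,0,0,0,0,0,0,1,0]
Query pj: check counters[3]=0 counters[8]=0 -> no

Answer: no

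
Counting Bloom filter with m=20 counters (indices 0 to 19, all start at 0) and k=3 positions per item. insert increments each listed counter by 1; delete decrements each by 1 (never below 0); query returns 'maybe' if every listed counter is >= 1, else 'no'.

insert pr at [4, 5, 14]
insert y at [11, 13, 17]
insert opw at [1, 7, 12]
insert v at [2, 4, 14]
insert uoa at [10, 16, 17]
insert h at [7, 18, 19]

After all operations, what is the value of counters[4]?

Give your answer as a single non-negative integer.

Step 1: insert pr at [4, 5, 14] -> counters=[0,0,0,0,1,1,0,0,0,0,0,0,0,0,1,0,0,0,0,0]
Step 2: insert y at [11, 13, 17] -> counters=[0,0,0,0,1,1,0,0,0,0,0,1,0,1,1,0,0,1,0,0]
Step 3: insert opw at [1, 7, 12] -> counters=[0,1,0,0,1,1,0,1,0,0,0,1,1,1,1,0,0,1,0,0]
Step 4: insert v at [2, 4, 14] -> counters=[0,1,1,0,2,1,0,1,0,0,0,1,1,1,2,0,0,1,0,0]
Step 5: insert uoa at [10, 16, 17] -> counters=[0,1,1,0,2,1,0,1,0,0,1,1,1,1,2,0,1,2,0,0]
Step 6: insert h at [7, 18, 19] -> counters=[0,1,1,0,2,1,0,2,0,0,1,1,1,1,2,0,1,2,1,1]
Final counters=[0,1,1,0,2,1,0,2,0,0,1,1,1,1,2,0,1,2,1,1] -> counters[4]=2

Answer: 2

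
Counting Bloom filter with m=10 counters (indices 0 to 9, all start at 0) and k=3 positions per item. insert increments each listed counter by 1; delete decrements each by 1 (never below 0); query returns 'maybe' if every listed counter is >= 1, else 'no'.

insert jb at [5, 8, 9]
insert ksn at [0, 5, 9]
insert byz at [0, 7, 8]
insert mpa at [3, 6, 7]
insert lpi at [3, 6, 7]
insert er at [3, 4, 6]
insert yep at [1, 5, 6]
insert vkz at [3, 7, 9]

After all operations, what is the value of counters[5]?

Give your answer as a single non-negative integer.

Answer: 3

Derivation:
Step 1: insert jb at [5, 8, 9] -> counters=[0,0,0,0,0,1,0,0,1,1]
Step 2: insert ksn at [0, 5, 9] -> counters=[1,0,0,0,0,2,0,0,1,2]
Step 3: insert byz at [0, 7, 8] -> counters=[2,0,0,0,0,2,0,1,2,2]
Step 4: insert mpa at [3, 6, 7] -> counters=[2,0,0,1,0,2,1,2,2,2]
Step 5: insert lpi at [3, 6, 7] -> counters=[2,0,0,2,0,2,2,3,2,2]
Step 6: insert er at [3, 4, 6] -> counters=[2,0,0,3,1,2,3,3,2,2]
Step 7: insert yep at [1, 5, 6] -> counters=[2,1,0,3,1,3,4,3,2,2]
Step 8: insert vkz at [3, 7, 9] -> counters=[2,1,0,4,1,3,4,4,2,3]
Final counters=[2,1,0,4,1,3,4,4,2,3] -> counters[5]=3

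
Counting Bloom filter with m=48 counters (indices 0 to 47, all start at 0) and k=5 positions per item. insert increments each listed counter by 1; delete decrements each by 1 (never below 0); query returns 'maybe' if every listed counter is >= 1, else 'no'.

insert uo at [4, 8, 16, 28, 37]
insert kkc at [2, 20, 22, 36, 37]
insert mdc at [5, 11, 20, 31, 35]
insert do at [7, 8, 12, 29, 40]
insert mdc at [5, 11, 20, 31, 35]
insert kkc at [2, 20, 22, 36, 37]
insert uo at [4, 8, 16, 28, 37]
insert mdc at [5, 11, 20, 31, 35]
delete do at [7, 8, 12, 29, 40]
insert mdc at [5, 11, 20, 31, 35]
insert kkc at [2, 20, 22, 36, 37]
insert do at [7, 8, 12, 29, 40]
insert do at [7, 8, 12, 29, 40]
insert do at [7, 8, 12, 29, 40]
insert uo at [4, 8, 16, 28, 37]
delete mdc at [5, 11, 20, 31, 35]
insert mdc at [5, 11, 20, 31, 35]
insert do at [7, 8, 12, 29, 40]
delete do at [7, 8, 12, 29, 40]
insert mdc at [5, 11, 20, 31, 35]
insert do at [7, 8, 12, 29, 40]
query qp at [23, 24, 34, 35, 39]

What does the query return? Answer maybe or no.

Step 1: insert uo at [4, 8, 16, 28, 37] -> counters=[0,0,0,0,1,0,0,0,1,0,0,0,0,0,0,0,1,0,0,0,0,0,0,0,0,0,0,0,1,0,0,0,0,0,0,0,0,1,0,0,0,0,0,0,0,0,0,0]
Step 2: insert kkc at [2, 20, 22, 36, 37] -> counters=[0,0,1,0,1,0,0,0,1,0,0,0,0,0,0,0,1,0,0,0,1,0,1,0,0,0,0,0,1,0,0,0,0,0,0,0,1,2,0,0,0,0,0,0,0,0,0,0]
Step 3: insert mdc at [5, 11, 20, 31, 35] -> counters=[0,0,1,0,1,1,0,0,1,0,0,1,0,0,0,0,1,0,0,0,2,0,1,0,0,0,0,0,1,0,0,1,0,0,0,1,1,2,0,0,0,0,0,0,0,0,0,0]
Step 4: insert do at [7, 8, 12, 29, 40] -> counters=[0,0,1,0,1,1,0,1,2,0,0,1,1,0,0,0,1,0,0,0,2,0,1,0,0,0,0,0,1,1,0,1,0,0,0,1,1,2,0,0,1,0,0,0,0,0,0,0]
Step 5: insert mdc at [5, 11, 20, 31, 35] -> counters=[0,0,1,0,1,2,0,1,2,0,0,2,1,0,0,0,1,0,0,0,3,0,1,0,0,0,0,0,1,1,0,2,0,0,0,2,1,2,0,0,1,0,0,0,0,0,0,0]
Step 6: insert kkc at [2, 20, 22, 36, 37] -> counters=[0,0,2,0,1,2,0,1,2,0,0,2,1,0,0,0,1,0,0,0,4,0,2,0,0,0,0,0,1,1,0,2,0,0,0,2,2,3,0,0,1,0,0,0,0,0,0,0]
Step 7: insert uo at [4, 8, 16, 28, 37] -> counters=[0,0,2,0,2,2,0,1,3,0,0,2,1,0,0,0,2,0,0,0,4,0,2,0,0,0,0,0,2,1,0,2,0,0,0,2,2,4,0,0,1,0,0,0,0,0,0,0]
Step 8: insert mdc at [5, 11, 20, 31, 35] -> counters=[0,0,2,0,2,3,0,1,3,0,0,3,1,0,0,0,2,0,0,0,5,0,2,0,0,0,0,0,2,1,0,3,0,0,0,3,2,4,0,0,1,0,0,0,0,0,0,0]
Step 9: delete do at [7, 8, 12, 29, 40] -> counters=[0,0,2,0,2,3,0,0,2,0,0,3,0,0,0,0,2,0,0,0,5,0,2,0,0,0,0,0,2,0,0,3,0,0,0,3,2,4,0,0,0,0,0,0,0,0,0,0]
Step 10: insert mdc at [5, 11, 20, 31, 35] -> counters=[0,0,2,0,2,4,0,0,2,0,0,4,0,0,0,0,2,0,0,0,6,0,2,0,0,0,0,0,2,0,0,4,0,0,0,4,2,4,0,0,0,0,0,0,0,0,0,0]
Step 11: insert kkc at [2, 20, 22, 36, 37] -> counters=[0,0,3,0,2,4,0,0,2,0,0,4,0,0,0,0,2,0,0,0,7,0,3,0,0,0,0,0,2,0,0,4,0,0,0,4,3,5,0,0,0,0,0,0,0,0,0,0]
Step 12: insert do at [7, 8, 12, 29, 40] -> counters=[0,0,3,0,2,4,0,1,3,0,0,4,1,0,0,0,2,0,0,0,7,0,3,0,0,0,0,0,2,1,0,4,0,0,0,4,3,5,0,0,1,0,0,0,0,0,0,0]
Step 13: insert do at [7, 8, 12, 29, 40] -> counters=[0,0,3,0,2,4,0,2,4,0,0,4,2,0,0,0,2,0,0,0,7,0,3,0,0,0,0,0,2,2,0,4,0,0,0,4,3,5,0,0,2,0,0,0,0,0,0,0]
Step 14: insert do at [7, 8, 12, 29, 40] -> counters=[0,0,3,0,2,4,0,3,5,0,0,4,3,0,0,0,2,0,0,0,7,0,3,0,0,0,0,0,2,3,0,4,0,0,0,4,3,5,0,0,3,0,0,0,0,0,0,0]
Step 15: insert uo at [4, 8, 16, 28, 37] -> counters=[0,0,3,0,3,4,0,3,6,0,0,4,3,0,0,0,3,0,0,0,7,0,3,0,0,0,0,0,3,3,0,4,0,0,0,4,3,6,0,0,3,0,0,0,0,0,0,0]
Step 16: delete mdc at [5, 11, 20, 31, 35] -> counters=[0,0,3,0,3,3,0,3,6,0,0,3,3,0,0,0,3,0,0,0,6,0,3,0,0,0,0,0,3,3,0,3,0,0,0,3,3,6,0,0,3,0,0,0,0,0,0,0]
Step 17: insert mdc at [5, 11, 20, 31, 35] -> counters=[0,0,3,0,3,4,0,3,6,0,0,4,3,0,0,0,3,0,0,0,7,0,3,0,0,0,0,0,3,3,0,4,0,0,0,4,3,6,0,0,3,0,0,0,0,0,0,0]
Step 18: insert do at [7, 8, 12, 29, 40] -> counters=[0,0,3,0,3,4,0,4,7,0,0,4,4,0,0,0,3,0,0,0,7,0,3,0,0,0,0,0,3,4,0,4,0,0,0,4,3,6,0,0,4,0,0,0,0,0,0,0]
Step 19: delete do at [7, 8, 12, 29, 40] -> counters=[0,0,3,0,3,4,0,3,6,0,0,4,3,0,0,0,3,0,0,0,7,0,3,0,0,0,0,0,3,3,0,4,0,0,0,4,3,6,0,0,3,0,0,0,0,0,0,0]
Step 20: insert mdc at [5, 11, 20, 31, 35] -> counters=[0,0,3,0,3,5,0,3,6,0,0,5,3,0,0,0,3,0,0,0,8,0,3,0,0,0,0,0,3,3,0,5,0,0,0,5,3,6,0,0,3,0,0,0,0,0,0,0]
Step 21: insert do at [7, 8, 12, 29, 40] -> counters=[0,0,3,0,3,5,0,4,7,0,0,5,4,0,0,0,3,0,0,0,8,0,3,0,0,0,0,0,3,4,0,5,0,0,0,5,3,6,0,0,4,0,0,0,0,0,0,0]
Query qp: check counters[23]=0 counters[24]=0 counters[34]=0 counters[35]=5 counters[39]=0 -> no

Answer: no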